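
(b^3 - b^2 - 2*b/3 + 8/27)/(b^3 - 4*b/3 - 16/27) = (3*b - 1)/(3*b + 2)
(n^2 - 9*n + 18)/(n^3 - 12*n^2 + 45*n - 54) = 1/(n - 3)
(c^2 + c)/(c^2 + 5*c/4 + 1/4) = 4*c/(4*c + 1)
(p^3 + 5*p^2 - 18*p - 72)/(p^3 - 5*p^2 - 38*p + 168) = (p + 3)/(p - 7)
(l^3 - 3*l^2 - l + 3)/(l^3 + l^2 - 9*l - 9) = (l - 1)/(l + 3)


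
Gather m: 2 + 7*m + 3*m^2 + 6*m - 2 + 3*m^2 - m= 6*m^2 + 12*m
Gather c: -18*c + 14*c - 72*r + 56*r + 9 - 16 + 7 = -4*c - 16*r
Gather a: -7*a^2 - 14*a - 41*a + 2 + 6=-7*a^2 - 55*a + 8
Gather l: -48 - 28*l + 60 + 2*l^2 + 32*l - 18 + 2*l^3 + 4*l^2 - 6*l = 2*l^3 + 6*l^2 - 2*l - 6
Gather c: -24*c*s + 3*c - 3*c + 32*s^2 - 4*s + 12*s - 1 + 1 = -24*c*s + 32*s^2 + 8*s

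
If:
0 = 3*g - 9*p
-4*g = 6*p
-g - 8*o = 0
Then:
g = 0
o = 0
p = 0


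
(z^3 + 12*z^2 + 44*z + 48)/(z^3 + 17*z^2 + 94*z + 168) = (z + 2)/(z + 7)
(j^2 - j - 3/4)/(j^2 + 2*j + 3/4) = (2*j - 3)/(2*j + 3)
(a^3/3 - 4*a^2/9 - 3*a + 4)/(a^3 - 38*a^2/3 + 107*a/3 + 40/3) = (3*a^3 - 4*a^2 - 27*a + 36)/(3*(3*a^3 - 38*a^2 + 107*a + 40))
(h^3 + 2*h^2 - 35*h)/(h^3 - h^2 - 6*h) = (-h^2 - 2*h + 35)/(-h^2 + h + 6)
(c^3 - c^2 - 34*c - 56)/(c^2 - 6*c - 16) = (c^2 - 3*c - 28)/(c - 8)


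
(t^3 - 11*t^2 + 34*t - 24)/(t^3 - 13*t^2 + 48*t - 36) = (t - 4)/(t - 6)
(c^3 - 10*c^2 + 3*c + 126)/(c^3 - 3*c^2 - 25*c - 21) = (c - 6)/(c + 1)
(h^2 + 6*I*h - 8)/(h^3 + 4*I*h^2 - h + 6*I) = (h + 4*I)/(h^2 + 2*I*h + 3)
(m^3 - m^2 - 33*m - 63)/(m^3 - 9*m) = (m^2 - 4*m - 21)/(m*(m - 3))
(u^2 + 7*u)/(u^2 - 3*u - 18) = u*(u + 7)/(u^2 - 3*u - 18)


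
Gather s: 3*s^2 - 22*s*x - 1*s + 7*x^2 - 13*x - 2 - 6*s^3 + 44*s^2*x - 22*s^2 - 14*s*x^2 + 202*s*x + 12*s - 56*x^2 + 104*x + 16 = -6*s^3 + s^2*(44*x - 19) + s*(-14*x^2 + 180*x + 11) - 49*x^2 + 91*x + 14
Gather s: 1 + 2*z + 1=2*z + 2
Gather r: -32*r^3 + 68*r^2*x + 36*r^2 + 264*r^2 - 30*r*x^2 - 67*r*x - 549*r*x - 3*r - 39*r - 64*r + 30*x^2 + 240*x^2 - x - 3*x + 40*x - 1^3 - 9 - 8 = -32*r^3 + r^2*(68*x + 300) + r*(-30*x^2 - 616*x - 106) + 270*x^2 + 36*x - 18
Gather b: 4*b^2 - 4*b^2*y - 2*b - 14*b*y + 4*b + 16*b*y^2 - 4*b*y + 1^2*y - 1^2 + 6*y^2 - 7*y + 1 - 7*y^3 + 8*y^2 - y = b^2*(4 - 4*y) + b*(16*y^2 - 18*y + 2) - 7*y^3 + 14*y^2 - 7*y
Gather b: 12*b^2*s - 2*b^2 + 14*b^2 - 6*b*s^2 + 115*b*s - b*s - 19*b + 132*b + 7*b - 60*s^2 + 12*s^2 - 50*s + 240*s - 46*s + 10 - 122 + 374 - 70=b^2*(12*s + 12) + b*(-6*s^2 + 114*s + 120) - 48*s^2 + 144*s + 192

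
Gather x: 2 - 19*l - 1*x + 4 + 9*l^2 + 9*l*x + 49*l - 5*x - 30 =9*l^2 + 30*l + x*(9*l - 6) - 24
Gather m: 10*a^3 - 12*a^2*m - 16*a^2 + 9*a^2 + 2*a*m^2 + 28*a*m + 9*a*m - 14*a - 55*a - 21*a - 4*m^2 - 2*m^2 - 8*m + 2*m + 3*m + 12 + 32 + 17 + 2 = 10*a^3 - 7*a^2 - 90*a + m^2*(2*a - 6) + m*(-12*a^2 + 37*a - 3) + 63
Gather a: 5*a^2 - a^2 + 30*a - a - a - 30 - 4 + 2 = 4*a^2 + 28*a - 32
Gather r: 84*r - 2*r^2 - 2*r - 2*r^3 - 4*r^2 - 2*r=-2*r^3 - 6*r^2 + 80*r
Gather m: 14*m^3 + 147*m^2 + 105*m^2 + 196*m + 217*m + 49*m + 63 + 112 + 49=14*m^3 + 252*m^2 + 462*m + 224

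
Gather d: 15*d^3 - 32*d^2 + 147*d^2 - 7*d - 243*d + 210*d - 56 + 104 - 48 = 15*d^3 + 115*d^2 - 40*d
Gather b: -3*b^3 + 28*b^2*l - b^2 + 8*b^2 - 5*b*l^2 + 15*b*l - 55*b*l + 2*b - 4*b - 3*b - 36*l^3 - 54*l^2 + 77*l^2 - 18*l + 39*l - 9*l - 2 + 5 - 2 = -3*b^3 + b^2*(28*l + 7) + b*(-5*l^2 - 40*l - 5) - 36*l^3 + 23*l^2 + 12*l + 1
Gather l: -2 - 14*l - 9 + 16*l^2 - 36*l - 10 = 16*l^2 - 50*l - 21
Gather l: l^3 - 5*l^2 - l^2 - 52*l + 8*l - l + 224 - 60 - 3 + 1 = l^3 - 6*l^2 - 45*l + 162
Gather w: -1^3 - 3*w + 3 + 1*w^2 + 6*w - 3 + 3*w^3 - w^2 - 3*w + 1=3*w^3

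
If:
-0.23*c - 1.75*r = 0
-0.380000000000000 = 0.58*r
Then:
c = 4.99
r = -0.66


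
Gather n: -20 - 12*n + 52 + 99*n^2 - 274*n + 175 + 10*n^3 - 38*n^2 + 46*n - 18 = 10*n^3 + 61*n^2 - 240*n + 189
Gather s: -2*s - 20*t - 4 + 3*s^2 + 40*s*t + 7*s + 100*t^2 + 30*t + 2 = 3*s^2 + s*(40*t + 5) + 100*t^2 + 10*t - 2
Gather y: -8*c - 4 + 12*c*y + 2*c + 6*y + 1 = -6*c + y*(12*c + 6) - 3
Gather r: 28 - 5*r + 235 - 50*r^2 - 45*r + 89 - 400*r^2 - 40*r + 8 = -450*r^2 - 90*r + 360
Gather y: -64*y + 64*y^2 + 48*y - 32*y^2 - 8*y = 32*y^2 - 24*y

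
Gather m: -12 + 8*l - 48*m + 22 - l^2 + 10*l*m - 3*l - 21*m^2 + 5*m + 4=-l^2 + 5*l - 21*m^2 + m*(10*l - 43) + 14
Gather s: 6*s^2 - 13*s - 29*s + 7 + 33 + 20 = 6*s^2 - 42*s + 60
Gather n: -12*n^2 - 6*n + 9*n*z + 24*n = -12*n^2 + n*(9*z + 18)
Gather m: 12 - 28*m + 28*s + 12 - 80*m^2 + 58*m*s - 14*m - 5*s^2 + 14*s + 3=-80*m^2 + m*(58*s - 42) - 5*s^2 + 42*s + 27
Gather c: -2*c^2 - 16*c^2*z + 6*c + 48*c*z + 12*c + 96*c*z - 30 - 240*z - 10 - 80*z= c^2*(-16*z - 2) + c*(144*z + 18) - 320*z - 40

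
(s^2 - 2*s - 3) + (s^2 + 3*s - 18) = 2*s^2 + s - 21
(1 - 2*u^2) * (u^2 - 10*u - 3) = -2*u^4 + 20*u^3 + 7*u^2 - 10*u - 3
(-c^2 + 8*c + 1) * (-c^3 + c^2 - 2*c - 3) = c^5 - 9*c^4 + 9*c^3 - 12*c^2 - 26*c - 3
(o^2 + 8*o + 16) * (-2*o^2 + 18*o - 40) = -2*o^4 + 2*o^3 + 72*o^2 - 32*o - 640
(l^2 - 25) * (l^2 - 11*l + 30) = l^4 - 11*l^3 + 5*l^2 + 275*l - 750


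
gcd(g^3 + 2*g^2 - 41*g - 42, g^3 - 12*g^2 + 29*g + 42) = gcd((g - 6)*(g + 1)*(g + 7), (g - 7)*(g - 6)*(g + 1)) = g^2 - 5*g - 6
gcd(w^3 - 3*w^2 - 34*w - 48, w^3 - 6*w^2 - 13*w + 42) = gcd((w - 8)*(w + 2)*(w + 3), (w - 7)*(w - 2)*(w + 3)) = w + 3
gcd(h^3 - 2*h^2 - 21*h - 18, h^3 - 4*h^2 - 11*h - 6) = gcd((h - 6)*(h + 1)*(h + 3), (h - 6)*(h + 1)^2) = h^2 - 5*h - 6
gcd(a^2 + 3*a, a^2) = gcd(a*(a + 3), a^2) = a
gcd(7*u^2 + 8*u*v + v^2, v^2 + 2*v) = 1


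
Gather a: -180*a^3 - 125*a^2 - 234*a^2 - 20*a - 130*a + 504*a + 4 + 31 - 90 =-180*a^3 - 359*a^2 + 354*a - 55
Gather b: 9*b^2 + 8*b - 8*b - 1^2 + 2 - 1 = 9*b^2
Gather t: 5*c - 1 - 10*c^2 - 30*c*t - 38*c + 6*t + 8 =-10*c^2 - 33*c + t*(6 - 30*c) + 7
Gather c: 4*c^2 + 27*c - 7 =4*c^2 + 27*c - 7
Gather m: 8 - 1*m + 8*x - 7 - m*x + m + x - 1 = -m*x + 9*x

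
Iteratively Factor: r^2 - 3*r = (r)*(r - 3)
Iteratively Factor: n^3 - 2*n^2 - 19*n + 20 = (n - 5)*(n^2 + 3*n - 4) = (n - 5)*(n - 1)*(n + 4)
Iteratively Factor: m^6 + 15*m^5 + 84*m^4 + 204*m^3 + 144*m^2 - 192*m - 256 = (m + 2)*(m^5 + 13*m^4 + 58*m^3 + 88*m^2 - 32*m - 128) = (m + 2)*(m + 4)*(m^4 + 9*m^3 + 22*m^2 - 32) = (m + 2)^2*(m + 4)*(m^3 + 7*m^2 + 8*m - 16) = (m - 1)*(m + 2)^2*(m + 4)*(m^2 + 8*m + 16) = (m - 1)*(m + 2)^2*(m + 4)^2*(m + 4)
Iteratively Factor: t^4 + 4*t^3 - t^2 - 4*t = (t + 1)*(t^3 + 3*t^2 - 4*t) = (t + 1)*(t + 4)*(t^2 - t) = (t - 1)*(t + 1)*(t + 4)*(t)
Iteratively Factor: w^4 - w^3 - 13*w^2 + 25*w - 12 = (w - 1)*(w^3 - 13*w + 12) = (w - 3)*(w - 1)*(w^2 + 3*w - 4) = (w - 3)*(w - 1)*(w + 4)*(w - 1)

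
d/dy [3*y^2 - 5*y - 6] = 6*y - 5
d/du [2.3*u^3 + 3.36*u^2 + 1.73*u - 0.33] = 6.9*u^2 + 6.72*u + 1.73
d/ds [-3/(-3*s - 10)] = -9/(3*s + 10)^2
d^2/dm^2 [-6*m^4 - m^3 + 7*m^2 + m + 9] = -72*m^2 - 6*m + 14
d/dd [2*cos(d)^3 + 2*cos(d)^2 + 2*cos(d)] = 2*(3*sin(d)^2 - 2*cos(d) - 4)*sin(d)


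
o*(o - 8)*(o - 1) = o^3 - 9*o^2 + 8*o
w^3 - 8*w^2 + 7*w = w*(w - 7)*(w - 1)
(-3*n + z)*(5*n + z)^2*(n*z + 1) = -75*n^4*z - 5*n^3*z^2 - 75*n^3 + 7*n^2*z^3 - 5*n^2*z + n*z^4 + 7*n*z^2 + z^3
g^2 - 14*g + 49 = (g - 7)^2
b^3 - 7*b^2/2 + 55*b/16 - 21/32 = (b - 7/4)*(b - 3/2)*(b - 1/4)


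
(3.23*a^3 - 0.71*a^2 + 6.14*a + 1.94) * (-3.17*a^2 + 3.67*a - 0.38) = -10.2391*a^5 + 14.1048*a^4 - 23.2969*a^3 + 16.6538*a^2 + 4.7866*a - 0.7372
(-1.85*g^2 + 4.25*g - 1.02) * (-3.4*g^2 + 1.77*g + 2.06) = 6.29*g^4 - 17.7245*g^3 + 7.1795*g^2 + 6.9496*g - 2.1012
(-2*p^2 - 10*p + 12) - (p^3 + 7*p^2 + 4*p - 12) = -p^3 - 9*p^2 - 14*p + 24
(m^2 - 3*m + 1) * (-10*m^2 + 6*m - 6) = -10*m^4 + 36*m^3 - 34*m^2 + 24*m - 6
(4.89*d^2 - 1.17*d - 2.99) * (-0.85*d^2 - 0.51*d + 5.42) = -4.1565*d^4 - 1.4994*d^3 + 29.642*d^2 - 4.8165*d - 16.2058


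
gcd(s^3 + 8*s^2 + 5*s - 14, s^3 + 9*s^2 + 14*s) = s^2 + 9*s + 14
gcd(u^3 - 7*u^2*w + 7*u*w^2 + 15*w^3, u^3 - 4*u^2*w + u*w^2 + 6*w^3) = u^2 - 2*u*w - 3*w^2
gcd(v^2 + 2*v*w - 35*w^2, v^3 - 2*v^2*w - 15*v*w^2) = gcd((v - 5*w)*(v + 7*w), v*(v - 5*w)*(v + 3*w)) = v - 5*w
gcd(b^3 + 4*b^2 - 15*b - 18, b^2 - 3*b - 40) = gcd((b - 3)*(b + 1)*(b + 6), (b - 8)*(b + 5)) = 1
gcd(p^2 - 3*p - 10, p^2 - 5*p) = p - 5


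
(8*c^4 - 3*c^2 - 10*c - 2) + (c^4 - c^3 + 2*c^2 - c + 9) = 9*c^4 - c^3 - c^2 - 11*c + 7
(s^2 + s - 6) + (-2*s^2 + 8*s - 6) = -s^2 + 9*s - 12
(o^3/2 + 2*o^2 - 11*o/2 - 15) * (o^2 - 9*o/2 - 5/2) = o^5/2 - o^4/4 - 63*o^3/4 + 19*o^2/4 + 325*o/4 + 75/2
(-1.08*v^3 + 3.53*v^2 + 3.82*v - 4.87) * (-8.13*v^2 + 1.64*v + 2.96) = 8.7804*v^5 - 30.4701*v^4 - 28.4642*v^3 + 56.3067*v^2 + 3.3204*v - 14.4152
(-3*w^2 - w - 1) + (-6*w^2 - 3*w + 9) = -9*w^2 - 4*w + 8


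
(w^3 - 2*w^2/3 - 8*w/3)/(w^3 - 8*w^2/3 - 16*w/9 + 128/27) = 9*w*(w - 2)/(9*w^2 - 36*w + 32)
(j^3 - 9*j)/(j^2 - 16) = j*(j^2 - 9)/(j^2 - 16)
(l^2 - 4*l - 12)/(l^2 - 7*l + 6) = (l + 2)/(l - 1)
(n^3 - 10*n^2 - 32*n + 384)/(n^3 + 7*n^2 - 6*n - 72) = (n^2 - 16*n + 64)/(n^2 + n - 12)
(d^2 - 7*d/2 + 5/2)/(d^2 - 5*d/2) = (d - 1)/d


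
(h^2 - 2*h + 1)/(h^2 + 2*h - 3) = (h - 1)/(h + 3)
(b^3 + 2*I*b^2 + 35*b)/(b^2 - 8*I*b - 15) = b*(b + 7*I)/(b - 3*I)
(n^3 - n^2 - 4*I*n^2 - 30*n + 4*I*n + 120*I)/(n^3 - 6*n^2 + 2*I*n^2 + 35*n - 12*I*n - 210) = (n^2 + n*(5 - 4*I) - 20*I)/(n^2 + 2*I*n + 35)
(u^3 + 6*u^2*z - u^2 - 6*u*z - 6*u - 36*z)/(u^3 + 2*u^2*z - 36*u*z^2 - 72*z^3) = (-u^2 + u + 6)/(-u^2 + 4*u*z + 12*z^2)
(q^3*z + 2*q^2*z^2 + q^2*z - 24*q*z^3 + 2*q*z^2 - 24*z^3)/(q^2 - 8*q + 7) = z*(q^3 + 2*q^2*z + q^2 - 24*q*z^2 + 2*q*z - 24*z^2)/(q^2 - 8*q + 7)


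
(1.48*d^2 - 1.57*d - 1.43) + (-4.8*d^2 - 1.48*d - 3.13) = -3.32*d^2 - 3.05*d - 4.56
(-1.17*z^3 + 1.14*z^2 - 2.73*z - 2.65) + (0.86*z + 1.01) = -1.17*z^3 + 1.14*z^2 - 1.87*z - 1.64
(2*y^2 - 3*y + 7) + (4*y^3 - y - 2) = 4*y^3 + 2*y^2 - 4*y + 5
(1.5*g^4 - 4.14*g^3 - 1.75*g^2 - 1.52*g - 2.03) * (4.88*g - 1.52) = 7.32*g^5 - 22.4832*g^4 - 2.2472*g^3 - 4.7576*g^2 - 7.596*g + 3.0856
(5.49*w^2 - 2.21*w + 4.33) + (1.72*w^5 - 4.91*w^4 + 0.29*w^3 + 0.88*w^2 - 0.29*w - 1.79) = 1.72*w^5 - 4.91*w^4 + 0.29*w^3 + 6.37*w^2 - 2.5*w + 2.54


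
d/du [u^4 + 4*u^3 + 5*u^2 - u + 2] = 4*u^3 + 12*u^2 + 10*u - 1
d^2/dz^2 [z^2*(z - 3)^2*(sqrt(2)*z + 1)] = 20*sqrt(2)*z^3 - 72*sqrt(2)*z^2 + 12*z^2 - 36*z + 54*sqrt(2)*z + 18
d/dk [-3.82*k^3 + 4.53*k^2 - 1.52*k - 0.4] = -11.46*k^2 + 9.06*k - 1.52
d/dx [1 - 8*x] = -8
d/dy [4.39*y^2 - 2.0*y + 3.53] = 8.78*y - 2.0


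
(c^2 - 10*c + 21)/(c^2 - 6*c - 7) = (c - 3)/(c + 1)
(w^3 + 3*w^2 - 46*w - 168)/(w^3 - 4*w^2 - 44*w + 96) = (w^2 - 3*w - 28)/(w^2 - 10*w + 16)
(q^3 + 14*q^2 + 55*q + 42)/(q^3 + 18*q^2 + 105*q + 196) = (q^2 + 7*q + 6)/(q^2 + 11*q + 28)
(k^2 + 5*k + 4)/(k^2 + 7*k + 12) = (k + 1)/(k + 3)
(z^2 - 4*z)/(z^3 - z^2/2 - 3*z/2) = 2*(4 - z)/(-2*z^2 + z + 3)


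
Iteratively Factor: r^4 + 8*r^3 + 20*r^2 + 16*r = (r + 4)*(r^3 + 4*r^2 + 4*r) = (r + 2)*(r + 4)*(r^2 + 2*r) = r*(r + 2)*(r + 4)*(r + 2)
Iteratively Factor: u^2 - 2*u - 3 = (u - 3)*(u + 1)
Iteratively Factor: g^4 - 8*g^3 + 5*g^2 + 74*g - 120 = (g + 3)*(g^3 - 11*g^2 + 38*g - 40) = (g - 4)*(g + 3)*(g^2 - 7*g + 10) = (g - 4)*(g - 2)*(g + 3)*(g - 5)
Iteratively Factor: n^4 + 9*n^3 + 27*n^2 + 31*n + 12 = (n + 1)*(n^3 + 8*n^2 + 19*n + 12) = (n + 1)*(n + 3)*(n^2 + 5*n + 4) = (n + 1)*(n + 3)*(n + 4)*(n + 1)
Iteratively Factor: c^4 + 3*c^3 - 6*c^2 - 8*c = (c + 1)*(c^3 + 2*c^2 - 8*c) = (c + 1)*(c + 4)*(c^2 - 2*c) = c*(c + 1)*(c + 4)*(c - 2)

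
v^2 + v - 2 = (v - 1)*(v + 2)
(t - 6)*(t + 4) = t^2 - 2*t - 24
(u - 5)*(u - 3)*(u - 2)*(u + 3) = u^4 - 7*u^3 + u^2 + 63*u - 90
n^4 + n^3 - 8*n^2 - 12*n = n*(n - 3)*(n + 2)^2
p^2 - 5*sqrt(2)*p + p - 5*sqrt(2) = (p + 1)*(p - 5*sqrt(2))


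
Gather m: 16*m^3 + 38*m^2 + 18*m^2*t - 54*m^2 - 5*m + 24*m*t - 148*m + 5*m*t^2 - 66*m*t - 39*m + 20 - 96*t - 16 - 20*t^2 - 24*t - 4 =16*m^3 + m^2*(18*t - 16) + m*(5*t^2 - 42*t - 192) - 20*t^2 - 120*t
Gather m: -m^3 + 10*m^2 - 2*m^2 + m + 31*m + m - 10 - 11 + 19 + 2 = -m^3 + 8*m^2 + 33*m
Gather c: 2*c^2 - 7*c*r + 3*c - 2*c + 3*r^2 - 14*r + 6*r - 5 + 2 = 2*c^2 + c*(1 - 7*r) + 3*r^2 - 8*r - 3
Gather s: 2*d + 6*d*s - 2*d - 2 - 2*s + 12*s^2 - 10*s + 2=12*s^2 + s*(6*d - 12)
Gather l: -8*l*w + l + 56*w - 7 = l*(1 - 8*w) + 56*w - 7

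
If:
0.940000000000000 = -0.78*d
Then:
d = -1.21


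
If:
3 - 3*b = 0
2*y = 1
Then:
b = 1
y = 1/2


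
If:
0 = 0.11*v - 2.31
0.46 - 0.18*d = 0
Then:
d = 2.56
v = 21.00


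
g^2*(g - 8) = g^3 - 8*g^2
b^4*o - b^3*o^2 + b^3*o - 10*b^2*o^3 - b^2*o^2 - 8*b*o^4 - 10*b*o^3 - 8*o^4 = (b - 4*o)*(b + o)*(b + 2*o)*(b*o + o)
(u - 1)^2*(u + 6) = u^3 + 4*u^2 - 11*u + 6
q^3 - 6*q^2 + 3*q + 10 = (q - 5)*(q - 2)*(q + 1)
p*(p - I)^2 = p^3 - 2*I*p^2 - p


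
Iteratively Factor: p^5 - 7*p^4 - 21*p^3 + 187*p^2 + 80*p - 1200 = (p - 5)*(p^4 - 2*p^3 - 31*p^2 + 32*p + 240) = (p - 5)^2*(p^3 + 3*p^2 - 16*p - 48) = (p - 5)^2*(p + 3)*(p^2 - 16) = (p - 5)^2*(p - 4)*(p + 3)*(p + 4)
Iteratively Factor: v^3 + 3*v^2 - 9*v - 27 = (v - 3)*(v^2 + 6*v + 9) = (v - 3)*(v + 3)*(v + 3)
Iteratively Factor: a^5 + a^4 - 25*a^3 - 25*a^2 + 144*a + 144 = (a + 4)*(a^4 - 3*a^3 - 13*a^2 + 27*a + 36) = (a + 3)*(a + 4)*(a^3 - 6*a^2 + 5*a + 12) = (a + 1)*(a + 3)*(a + 4)*(a^2 - 7*a + 12) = (a - 4)*(a + 1)*(a + 3)*(a + 4)*(a - 3)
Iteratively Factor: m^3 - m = (m + 1)*(m^2 - m) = (m - 1)*(m + 1)*(m)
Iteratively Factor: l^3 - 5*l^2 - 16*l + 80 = (l - 4)*(l^2 - l - 20) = (l - 5)*(l - 4)*(l + 4)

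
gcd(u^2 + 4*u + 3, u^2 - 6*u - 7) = u + 1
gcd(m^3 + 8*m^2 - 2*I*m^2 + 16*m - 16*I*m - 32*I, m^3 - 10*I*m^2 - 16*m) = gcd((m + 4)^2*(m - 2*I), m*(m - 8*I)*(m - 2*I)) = m - 2*I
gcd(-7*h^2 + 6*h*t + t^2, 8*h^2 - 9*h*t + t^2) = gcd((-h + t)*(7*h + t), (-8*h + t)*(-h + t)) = -h + t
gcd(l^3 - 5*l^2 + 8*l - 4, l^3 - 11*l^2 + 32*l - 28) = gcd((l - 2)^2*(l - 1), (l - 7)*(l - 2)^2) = l^2 - 4*l + 4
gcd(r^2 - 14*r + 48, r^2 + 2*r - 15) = 1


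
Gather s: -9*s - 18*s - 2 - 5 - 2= -27*s - 9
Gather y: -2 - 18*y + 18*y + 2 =0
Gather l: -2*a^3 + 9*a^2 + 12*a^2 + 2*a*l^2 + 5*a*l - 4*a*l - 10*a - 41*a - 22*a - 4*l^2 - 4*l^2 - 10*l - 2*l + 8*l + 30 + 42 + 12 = -2*a^3 + 21*a^2 - 73*a + l^2*(2*a - 8) + l*(a - 4) + 84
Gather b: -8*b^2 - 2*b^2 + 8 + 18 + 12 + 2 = 40 - 10*b^2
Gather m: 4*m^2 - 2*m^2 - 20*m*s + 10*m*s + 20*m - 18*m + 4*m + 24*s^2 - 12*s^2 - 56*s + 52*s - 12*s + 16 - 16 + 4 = 2*m^2 + m*(6 - 10*s) + 12*s^2 - 16*s + 4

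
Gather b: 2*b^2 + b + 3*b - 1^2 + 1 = 2*b^2 + 4*b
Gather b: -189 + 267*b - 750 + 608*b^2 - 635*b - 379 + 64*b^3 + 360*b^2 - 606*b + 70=64*b^3 + 968*b^2 - 974*b - 1248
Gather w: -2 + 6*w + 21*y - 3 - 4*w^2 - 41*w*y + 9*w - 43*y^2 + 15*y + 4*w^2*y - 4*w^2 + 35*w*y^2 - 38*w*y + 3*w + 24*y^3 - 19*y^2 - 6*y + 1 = w^2*(4*y - 8) + w*(35*y^2 - 79*y + 18) + 24*y^3 - 62*y^2 + 30*y - 4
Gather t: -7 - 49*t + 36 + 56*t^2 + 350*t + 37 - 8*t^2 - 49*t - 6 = 48*t^2 + 252*t + 60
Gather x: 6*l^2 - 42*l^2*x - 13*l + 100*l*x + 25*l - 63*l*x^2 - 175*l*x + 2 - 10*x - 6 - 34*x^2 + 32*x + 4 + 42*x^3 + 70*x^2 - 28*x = 6*l^2 + 12*l + 42*x^3 + x^2*(36 - 63*l) + x*(-42*l^2 - 75*l - 6)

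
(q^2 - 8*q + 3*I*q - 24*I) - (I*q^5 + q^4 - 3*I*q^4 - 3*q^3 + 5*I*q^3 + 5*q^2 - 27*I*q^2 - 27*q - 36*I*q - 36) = -I*q^5 - q^4 + 3*I*q^4 + 3*q^3 - 5*I*q^3 - 4*q^2 + 27*I*q^2 + 19*q + 39*I*q + 36 - 24*I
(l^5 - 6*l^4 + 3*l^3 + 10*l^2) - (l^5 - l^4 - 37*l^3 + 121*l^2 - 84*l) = -5*l^4 + 40*l^3 - 111*l^2 + 84*l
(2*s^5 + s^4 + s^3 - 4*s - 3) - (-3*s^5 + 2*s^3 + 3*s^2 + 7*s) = 5*s^5 + s^4 - s^3 - 3*s^2 - 11*s - 3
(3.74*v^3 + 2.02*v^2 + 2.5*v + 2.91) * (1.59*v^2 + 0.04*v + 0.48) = 5.9466*v^5 + 3.3614*v^4 + 5.851*v^3 + 5.6965*v^2 + 1.3164*v + 1.3968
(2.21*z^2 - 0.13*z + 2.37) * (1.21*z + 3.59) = 2.6741*z^3 + 7.7766*z^2 + 2.401*z + 8.5083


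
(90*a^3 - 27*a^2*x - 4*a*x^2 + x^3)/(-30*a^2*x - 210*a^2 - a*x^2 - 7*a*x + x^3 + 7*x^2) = (-3*a + x)/(x + 7)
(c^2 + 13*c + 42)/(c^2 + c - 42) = (c + 6)/(c - 6)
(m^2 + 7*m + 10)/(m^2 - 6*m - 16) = (m + 5)/(m - 8)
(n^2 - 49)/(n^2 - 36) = (n^2 - 49)/(n^2 - 36)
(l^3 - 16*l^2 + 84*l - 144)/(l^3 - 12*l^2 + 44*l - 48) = (l - 6)/(l - 2)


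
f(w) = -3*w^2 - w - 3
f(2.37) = -22.22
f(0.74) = -5.38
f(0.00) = -3.00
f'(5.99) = -36.94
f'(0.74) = -5.44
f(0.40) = -3.88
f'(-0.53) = 2.18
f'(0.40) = -3.40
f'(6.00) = -37.00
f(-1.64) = -9.43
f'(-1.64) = 8.84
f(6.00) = -117.00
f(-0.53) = -3.31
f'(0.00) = -1.00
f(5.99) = -116.63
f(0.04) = -3.04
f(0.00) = -3.00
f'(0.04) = -1.24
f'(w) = -6*w - 1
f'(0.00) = -1.00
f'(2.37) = -15.22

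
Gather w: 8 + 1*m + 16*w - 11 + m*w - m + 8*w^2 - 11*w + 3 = 8*w^2 + w*(m + 5)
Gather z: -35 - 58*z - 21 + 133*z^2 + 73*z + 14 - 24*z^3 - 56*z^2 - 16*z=-24*z^3 + 77*z^2 - z - 42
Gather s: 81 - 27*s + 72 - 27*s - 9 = 144 - 54*s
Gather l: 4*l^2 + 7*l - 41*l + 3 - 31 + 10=4*l^2 - 34*l - 18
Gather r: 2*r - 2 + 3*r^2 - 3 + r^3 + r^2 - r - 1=r^3 + 4*r^2 + r - 6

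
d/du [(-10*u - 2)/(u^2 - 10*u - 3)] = 2*(5*u^2 + 2*u + 5)/(u^4 - 20*u^3 + 94*u^2 + 60*u + 9)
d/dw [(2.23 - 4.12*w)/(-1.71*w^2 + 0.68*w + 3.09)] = (-7.0452*w^2 + 7.6266*w - 14.2472)/(2.9241*w^4 - 2.3256*w^3 - 10.1054*w^2 + 4.2024*w + 9.5481)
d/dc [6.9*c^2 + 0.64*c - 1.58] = 13.8*c + 0.64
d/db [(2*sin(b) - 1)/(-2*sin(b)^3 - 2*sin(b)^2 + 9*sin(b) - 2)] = 2*(-2*sin(4*b) + 9*cos(b) + cos(3*b))/(-15*sin(b) - sin(3*b) - 2*cos(2*b) + 6)^2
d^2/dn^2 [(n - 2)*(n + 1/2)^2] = 6*n - 2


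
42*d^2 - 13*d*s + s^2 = (-7*d + s)*(-6*d + s)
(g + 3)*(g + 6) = g^2 + 9*g + 18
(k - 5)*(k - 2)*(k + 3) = k^3 - 4*k^2 - 11*k + 30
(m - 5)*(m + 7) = m^2 + 2*m - 35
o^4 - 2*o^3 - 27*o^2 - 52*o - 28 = (o - 7)*(o + 1)*(o + 2)^2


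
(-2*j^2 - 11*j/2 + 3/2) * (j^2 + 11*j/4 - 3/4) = -2*j^4 - 11*j^3 - 97*j^2/8 + 33*j/4 - 9/8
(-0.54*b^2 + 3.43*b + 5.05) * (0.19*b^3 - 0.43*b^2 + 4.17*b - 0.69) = -0.1026*b^5 + 0.8839*b^4 - 2.7672*b^3 + 12.5042*b^2 + 18.6918*b - 3.4845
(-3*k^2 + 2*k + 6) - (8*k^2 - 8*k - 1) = -11*k^2 + 10*k + 7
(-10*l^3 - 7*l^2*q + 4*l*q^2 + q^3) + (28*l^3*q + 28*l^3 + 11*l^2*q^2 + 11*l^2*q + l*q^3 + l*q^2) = 28*l^3*q + 18*l^3 + 11*l^2*q^2 + 4*l^2*q + l*q^3 + 5*l*q^2 + q^3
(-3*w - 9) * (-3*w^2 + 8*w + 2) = 9*w^3 + 3*w^2 - 78*w - 18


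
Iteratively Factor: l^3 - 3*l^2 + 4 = (l - 2)*(l^2 - l - 2) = (l - 2)^2*(l + 1)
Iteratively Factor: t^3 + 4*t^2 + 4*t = (t + 2)*(t^2 + 2*t) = t*(t + 2)*(t + 2)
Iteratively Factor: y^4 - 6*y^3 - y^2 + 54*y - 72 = (y - 2)*(y^3 - 4*y^2 - 9*y + 36) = (y - 4)*(y - 2)*(y^2 - 9) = (y - 4)*(y - 3)*(y - 2)*(y + 3)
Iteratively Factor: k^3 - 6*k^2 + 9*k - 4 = (k - 1)*(k^2 - 5*k + 4) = (k - 1)^2*(k - 4)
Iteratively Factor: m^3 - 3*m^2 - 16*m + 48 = (m - 3)*(m^2 - 16) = (m - 4)*(m - 3)*(m + 4)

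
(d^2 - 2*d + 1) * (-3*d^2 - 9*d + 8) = -3*d^4 - 3*d^3 + 23*d^2 - 25*d + 8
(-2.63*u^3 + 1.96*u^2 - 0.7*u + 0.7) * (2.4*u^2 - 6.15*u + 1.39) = -6.312*u^5 + 20.8785*u^4 - 17.3897*u^3 + 8.7094*u^2 - 5.278*u + 0.973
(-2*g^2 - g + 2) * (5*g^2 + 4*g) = -10*g^4 - 13*g^3 + 6*g^2 + 8*g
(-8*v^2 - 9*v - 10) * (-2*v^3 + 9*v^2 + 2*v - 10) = 16*v^5 - 54*v^4 - 77*v^3 - 28*v^2 + 70*v + 100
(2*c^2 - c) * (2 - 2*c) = -4*c^3 + 6*c^2 - 2*c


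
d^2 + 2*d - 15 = (d - 3)*(d + 5)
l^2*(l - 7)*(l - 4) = l^4 - 11*l^3 + 28*l^2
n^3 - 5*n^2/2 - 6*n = n*(n - 4)*(n + 3/2)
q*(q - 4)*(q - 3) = q^3 - 7*q^2 + 12*q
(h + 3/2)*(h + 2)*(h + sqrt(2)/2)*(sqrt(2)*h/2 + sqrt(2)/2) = sqrt(2)*h^4/2 + h^3/2 + 9*sqrt(2)*h^3/4 + 9*h^2/4 + 13*sqrt(2)*h^2/4 + 3*sqrt(2)*h/2 + 13*h/4 + 3/2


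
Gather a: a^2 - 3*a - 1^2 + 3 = a^2 - 3*a + 2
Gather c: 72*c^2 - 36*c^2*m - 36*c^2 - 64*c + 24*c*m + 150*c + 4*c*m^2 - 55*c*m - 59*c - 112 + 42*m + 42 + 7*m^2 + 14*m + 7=c^2*(36 - 36*m) + c*(4*m^2 - 31*m + 27) + 7*m^2 + 56*m - 63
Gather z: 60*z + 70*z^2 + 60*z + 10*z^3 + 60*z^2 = 10*z^3 + 130*z^2 + 120*z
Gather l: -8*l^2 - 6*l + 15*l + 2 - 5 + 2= -8*l^2 + 9*l - 1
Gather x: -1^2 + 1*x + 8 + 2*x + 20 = 3*x + 27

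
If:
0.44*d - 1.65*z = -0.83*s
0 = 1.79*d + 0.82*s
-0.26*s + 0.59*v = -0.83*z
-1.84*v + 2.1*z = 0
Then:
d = 0.00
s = 0.00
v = 0.00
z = 0.00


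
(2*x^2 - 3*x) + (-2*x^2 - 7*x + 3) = 3 - 10*x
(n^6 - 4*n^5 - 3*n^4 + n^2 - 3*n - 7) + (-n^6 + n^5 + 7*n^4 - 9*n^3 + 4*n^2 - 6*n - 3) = -3*n^5 + 4*n^4 - 9*n^3 + 5*n^2 - 9*n - 10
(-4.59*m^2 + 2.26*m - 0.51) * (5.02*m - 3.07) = -23.0418*m^3 + 25.4365*m^2 - 9.4984*m + 1.5657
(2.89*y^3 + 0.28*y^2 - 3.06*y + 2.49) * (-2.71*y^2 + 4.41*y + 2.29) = -7.8319*y^5 + 11.9861*y^4 + 16.1455*y^3 - 19.6013*y^2 + 3.9735*y + 5.7021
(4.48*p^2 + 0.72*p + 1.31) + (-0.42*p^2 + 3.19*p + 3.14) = 4.06*p^2 + 3.91*p + 4.45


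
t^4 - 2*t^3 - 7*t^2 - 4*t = t*(t - 4)*(t + 1)^2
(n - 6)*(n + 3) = n^2 - 3*n - 18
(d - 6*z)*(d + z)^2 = d^3 - 4*d^2*z - 11*d*z^2 - 6*z^3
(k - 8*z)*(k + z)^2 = k^3 - 6*k^2*z - 15*k*z^2 - 8*z^3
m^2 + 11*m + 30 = (m + 5)*(m + 6)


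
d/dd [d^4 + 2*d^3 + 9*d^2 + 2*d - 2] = 4*d^3 + 6*d^2 + 18*d + 2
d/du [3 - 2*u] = -2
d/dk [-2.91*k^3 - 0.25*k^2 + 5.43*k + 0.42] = -8.73*k^2 - 0.5*k + 5.43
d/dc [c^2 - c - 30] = 2*c - 1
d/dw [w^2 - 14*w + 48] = 2*w - 14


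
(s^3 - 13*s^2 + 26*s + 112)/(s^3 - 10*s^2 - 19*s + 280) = (s + 2)/(s + 5)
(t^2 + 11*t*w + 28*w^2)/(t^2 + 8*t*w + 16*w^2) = (t + 7*w)/(t + 4*w)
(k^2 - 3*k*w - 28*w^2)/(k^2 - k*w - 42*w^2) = (k + 4*w)/(k + 6*w)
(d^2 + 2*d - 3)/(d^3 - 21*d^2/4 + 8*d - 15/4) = 4*(d + 3)/(4*d^2 - 17*d + 15)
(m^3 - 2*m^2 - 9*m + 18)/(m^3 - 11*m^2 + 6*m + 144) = (m^2 - 5*m + 6)/(m^2 - 14*m + 48)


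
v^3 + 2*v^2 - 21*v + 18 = (v - 3)*(v - 1)*(v + 6)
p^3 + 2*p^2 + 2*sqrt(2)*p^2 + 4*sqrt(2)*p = p*(p + 2)*(p + 2*sqrt(2))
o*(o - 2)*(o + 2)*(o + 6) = o^4 + 6*o^3 - 4*o^2 - 24*o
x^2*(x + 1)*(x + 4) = x^4 + 5*x^3 + 4*x^2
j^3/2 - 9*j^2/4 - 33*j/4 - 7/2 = (j/2 + 1)*(j - 7)*(j + 1/2)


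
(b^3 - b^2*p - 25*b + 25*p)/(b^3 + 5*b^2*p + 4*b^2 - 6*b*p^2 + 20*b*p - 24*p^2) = (b^2 - 25)/(b^2 + 6*b*p + 4*b + 24*p)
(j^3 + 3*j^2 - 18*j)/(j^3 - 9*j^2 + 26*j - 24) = j*(j + 6)/(j^2 - 6*j + 8)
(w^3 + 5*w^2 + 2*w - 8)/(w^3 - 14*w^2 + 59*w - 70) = (w^3 + 5*w^2 + 2*w - 8)/(w^3 - 14*w^2 + 59*w - 70)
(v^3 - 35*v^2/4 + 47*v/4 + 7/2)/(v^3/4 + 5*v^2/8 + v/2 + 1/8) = 2*(4*v^3 - 35*v^2 + 47*v + 14)/(2*v^3 + 5*v^2 + 4*v + 1)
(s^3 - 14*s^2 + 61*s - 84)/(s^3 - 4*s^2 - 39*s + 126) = (s - 4)/(s + 6)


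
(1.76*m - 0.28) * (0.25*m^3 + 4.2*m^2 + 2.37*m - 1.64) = 0.44*m^4 + 7.322*m^3 + 2.9952*m^2 - 3.55*m + 0.4592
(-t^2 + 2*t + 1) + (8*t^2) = 7*t^2 + 2*t + 1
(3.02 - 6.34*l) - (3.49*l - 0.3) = 3.32 - 9.83*l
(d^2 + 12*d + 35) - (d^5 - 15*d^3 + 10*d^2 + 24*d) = -d^5 + 15*d^3 - 9*d^2 - 12*d + 35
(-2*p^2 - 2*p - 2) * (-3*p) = 6*p^3 + 6*p^2 + 6*p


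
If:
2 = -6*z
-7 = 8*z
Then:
No Solution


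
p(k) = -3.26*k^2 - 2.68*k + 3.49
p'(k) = -6.52*k - 2.68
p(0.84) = -1.06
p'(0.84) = -8.16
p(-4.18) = -42.27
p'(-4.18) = 24.57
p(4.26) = -67.09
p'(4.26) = -30.46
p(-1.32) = 1.35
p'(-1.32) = 5.93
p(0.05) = 3.35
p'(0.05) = -3.01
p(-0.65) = 3.85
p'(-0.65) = 1.56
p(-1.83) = -2.52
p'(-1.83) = 9.25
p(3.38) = -42.81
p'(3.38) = -24.72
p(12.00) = -498.11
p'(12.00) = -80.92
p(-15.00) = -689.81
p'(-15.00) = 95.12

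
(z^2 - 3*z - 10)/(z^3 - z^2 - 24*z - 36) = (z - 5)/(z^2 - 3*z - 18)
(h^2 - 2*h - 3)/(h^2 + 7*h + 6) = (h - 3)/(h + 6)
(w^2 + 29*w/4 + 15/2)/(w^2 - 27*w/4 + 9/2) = (4*w^2 + 29*w + 30)/(4*w^2 - 27*w + 18)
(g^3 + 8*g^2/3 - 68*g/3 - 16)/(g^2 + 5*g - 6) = (3*g^2 - 10*g - 8)/(3*(g - 1))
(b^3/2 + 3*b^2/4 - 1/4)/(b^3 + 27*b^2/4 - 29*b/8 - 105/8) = 2*(2*b^3 + 3*b^2 - 1)/(8*b^3 + 54*b^2 - 29*b - 105)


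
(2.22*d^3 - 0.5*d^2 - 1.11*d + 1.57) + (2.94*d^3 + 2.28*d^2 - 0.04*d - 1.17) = 5.16*d^3 + 1.78*d^2 - 1.15*d + 0.4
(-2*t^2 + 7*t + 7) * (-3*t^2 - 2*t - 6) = 6*t^4 - 17*t^3 - 23*t^2 - 56*t - 42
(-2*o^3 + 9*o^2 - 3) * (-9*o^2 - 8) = 18*o^5 - 81*o^4 + 16*o^3 - 45*o^2 + 24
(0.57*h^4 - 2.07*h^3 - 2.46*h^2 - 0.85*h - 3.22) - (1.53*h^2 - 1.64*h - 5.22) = 0.57*h^4 - 2.07*h^3 - 3.99*h^2 + 0.79*h + 2.0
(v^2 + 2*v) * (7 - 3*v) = -3*v^3 + v^2 + 14*v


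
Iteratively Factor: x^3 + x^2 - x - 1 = (x + 1)*(x^2 - 1) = (x - 1)*(x + 1)*(x + 1)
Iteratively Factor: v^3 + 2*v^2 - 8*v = (v + 4)*(v^2 - 2*v) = v*(v + 4)*(v - 2)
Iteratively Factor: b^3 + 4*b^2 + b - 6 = (b + 3)*(b^2 + b - 2) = (b - 1)*(b + 3)*(b + 2)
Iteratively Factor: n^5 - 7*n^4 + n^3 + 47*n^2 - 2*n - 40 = (n + 2)*(n^4 - 9*n^3 + 19*n^2 + 9*n - 20) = (n - 4)*(n + 2)*(n^3 - 5*n^2 - n + 5) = (n - 4)*(n + 1)*(n + 2)*(n^2 - 6*n + 5) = (n - 4)*(n - 1)*(n + 1)*(n + 2)*(n - 5)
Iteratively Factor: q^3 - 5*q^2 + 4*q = (q)*(q^2 - 5*q + 4) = q*(q - 1)*(q - 4)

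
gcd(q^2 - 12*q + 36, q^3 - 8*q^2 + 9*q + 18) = q - 6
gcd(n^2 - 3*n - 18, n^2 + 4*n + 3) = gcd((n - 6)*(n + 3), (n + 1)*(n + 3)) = n + 3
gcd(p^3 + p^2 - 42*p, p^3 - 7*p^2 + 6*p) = p^2 - 6*p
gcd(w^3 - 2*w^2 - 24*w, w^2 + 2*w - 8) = w + 4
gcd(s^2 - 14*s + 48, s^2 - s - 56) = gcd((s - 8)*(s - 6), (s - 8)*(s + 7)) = s - 8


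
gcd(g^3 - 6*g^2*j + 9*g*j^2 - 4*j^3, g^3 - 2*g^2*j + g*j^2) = g^2 - 2*g*j + j^2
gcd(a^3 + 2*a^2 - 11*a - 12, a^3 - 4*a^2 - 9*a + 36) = a - 3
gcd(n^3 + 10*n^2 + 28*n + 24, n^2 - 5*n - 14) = n + 2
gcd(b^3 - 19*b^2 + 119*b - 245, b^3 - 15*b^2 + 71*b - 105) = b^2 - 12*b + 35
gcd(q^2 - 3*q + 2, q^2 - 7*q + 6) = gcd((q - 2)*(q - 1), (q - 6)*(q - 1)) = q - 1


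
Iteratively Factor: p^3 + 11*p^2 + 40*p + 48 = (p + 3)*(p^2 + 8*p + 16) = (p + 3)*(p + 4)*(p + 4)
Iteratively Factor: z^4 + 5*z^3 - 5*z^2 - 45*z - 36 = (z + 4)*(z^3 + z^2 - 9*z - 9) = (z + 1)*(z + 4)*(z^2 - 9) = (z + 1)*(z + 3)*(z + 4)*(z - 3)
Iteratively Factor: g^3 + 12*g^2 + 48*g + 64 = (g + 4)*(g^2 + 8*g + 16) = (g + 4)^2*(g + 4)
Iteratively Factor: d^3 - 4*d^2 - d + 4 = (d + 1)*(d^2 - 5*d + 4) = (d - 1)*(d + 1)*(d - 4)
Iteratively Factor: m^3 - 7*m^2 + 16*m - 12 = (m - 3)*(m^2 - 4*m + 4) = (m - 3)*(m - 2)*(m - 2)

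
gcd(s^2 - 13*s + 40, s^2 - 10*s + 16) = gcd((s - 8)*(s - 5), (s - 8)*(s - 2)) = s - 8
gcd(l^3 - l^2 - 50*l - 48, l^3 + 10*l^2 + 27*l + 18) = l^2 + 7*l + 6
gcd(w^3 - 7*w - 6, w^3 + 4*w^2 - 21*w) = w - 3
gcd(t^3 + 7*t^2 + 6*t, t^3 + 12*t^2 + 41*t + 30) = t^2 + 7*t + 6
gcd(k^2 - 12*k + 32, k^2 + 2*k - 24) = k - 4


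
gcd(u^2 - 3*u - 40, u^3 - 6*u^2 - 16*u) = u - 8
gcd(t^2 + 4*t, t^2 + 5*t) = t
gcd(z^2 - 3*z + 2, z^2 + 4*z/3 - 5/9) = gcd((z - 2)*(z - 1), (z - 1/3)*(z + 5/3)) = 1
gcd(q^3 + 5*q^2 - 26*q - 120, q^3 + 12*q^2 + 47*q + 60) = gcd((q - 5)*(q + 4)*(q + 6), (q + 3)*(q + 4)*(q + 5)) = q + 4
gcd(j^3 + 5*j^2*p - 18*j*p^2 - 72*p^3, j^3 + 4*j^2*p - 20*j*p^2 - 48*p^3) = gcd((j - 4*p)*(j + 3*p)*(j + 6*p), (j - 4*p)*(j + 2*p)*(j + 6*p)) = -j^2 - 2*j*p + 24*p^2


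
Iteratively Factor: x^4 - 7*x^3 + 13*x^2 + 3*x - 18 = (x - 3)*(x^3 - 4*x^2 + x + 6) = (x - 3)^2*(x^2 - x - 2) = (x - 3)^2*(x - 2)*(x + 1)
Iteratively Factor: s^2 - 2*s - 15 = (s - 5)*(s + 3)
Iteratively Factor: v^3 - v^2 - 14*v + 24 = (v + 4)*(v^2 - 5*v + 6) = (v - 2)*(v + 4)*(v - 3)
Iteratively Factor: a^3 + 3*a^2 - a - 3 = (a + 1)*(a^2 + 2*a - 3) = (a + 1)*(a + 3)*(a - 1)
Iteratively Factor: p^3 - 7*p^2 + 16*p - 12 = (p - 2)*(p^2 - 5*p + 6) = (p - 3)*(p - 2)*(p - 2)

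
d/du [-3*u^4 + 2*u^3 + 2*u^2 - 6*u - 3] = -12*u^3 + 6*u^2 + 4*u - 6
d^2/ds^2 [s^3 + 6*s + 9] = 6*s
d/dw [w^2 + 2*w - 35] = 2*w + 2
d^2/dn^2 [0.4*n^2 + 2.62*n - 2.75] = 0.800000000000000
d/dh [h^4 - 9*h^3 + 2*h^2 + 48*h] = 4*h^3 - 27*h^2 + 4*h + 48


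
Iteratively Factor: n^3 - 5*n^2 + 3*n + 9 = (n - 3)*(n^2 - 2*n - 3) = (n - 3)*(n + 1)*(n - 3)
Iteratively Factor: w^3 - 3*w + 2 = (w + 2)*(w^2 - 2*w + 1) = (w - 1)*(w + 2)*(w - 1)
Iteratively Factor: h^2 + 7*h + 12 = (h + 3)*(h + 4)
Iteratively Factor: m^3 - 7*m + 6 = (m - 1)*(m^2 + m - 6) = (m - 1)*(m + 3)*(m - 2)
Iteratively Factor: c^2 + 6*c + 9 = (c + 3)*(c + 3)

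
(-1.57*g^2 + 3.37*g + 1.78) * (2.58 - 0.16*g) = 0.2512*g^3 - 4.5898*g^2 + 8.4098*g + 4.5924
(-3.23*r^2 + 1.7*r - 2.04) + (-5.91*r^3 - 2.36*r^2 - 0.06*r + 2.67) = -5.91*r^3 - 5.59*r^2 + 1.64*r + 0.63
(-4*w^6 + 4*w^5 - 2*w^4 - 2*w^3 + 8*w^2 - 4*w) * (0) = 0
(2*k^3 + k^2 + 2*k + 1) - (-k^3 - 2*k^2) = 3*k^3 + 3*k^2 + 2*k + 1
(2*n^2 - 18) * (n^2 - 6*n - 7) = 2*n^4 - 12*n^3 - 32*n^2 + 108*n + 126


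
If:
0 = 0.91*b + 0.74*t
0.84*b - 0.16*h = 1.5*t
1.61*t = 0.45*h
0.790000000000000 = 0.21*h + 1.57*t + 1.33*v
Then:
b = 0.00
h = 0.00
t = 0.00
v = 0.59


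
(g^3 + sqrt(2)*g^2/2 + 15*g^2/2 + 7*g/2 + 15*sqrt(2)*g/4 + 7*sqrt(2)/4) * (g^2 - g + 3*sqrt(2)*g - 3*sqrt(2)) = g^5 + 7*sqrt(2)*g^4/2 + 13*g^4/2 - g^3 + 91*sqrt(2)*g^3/4 - 14*sqrt(2)*g^2 + 16*g^2 - 49*sqrt(2)*g/4 - 12*g - 21/2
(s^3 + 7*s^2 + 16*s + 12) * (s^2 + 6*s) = s^5 + 13*s^4 + 58*s^3 + 108*s^2 + 72*s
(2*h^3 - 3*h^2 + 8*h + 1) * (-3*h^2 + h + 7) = -6*h^5 + 11*h^4 - 13*h^3 - 16*h^2 + 57*h + 7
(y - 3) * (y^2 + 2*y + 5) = y^3 - y^2 - y - 15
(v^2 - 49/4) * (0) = 0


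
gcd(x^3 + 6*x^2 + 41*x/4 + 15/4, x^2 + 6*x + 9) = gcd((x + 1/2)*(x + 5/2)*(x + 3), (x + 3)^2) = x + 3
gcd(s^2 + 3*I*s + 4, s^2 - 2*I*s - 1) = s - I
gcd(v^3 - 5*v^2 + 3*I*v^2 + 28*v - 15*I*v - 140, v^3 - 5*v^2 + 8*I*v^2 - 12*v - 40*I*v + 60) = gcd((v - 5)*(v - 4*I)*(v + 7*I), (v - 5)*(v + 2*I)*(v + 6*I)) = v - 5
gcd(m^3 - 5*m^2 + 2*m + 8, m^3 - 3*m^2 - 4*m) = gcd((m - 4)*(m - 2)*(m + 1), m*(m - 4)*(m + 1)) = m^2 - 3*m - 4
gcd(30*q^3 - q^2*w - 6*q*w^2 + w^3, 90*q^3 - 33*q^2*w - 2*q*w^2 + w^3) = 15*q^2 - 8*q*w + w^2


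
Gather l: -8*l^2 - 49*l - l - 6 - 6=-8*l^2 - 50*l - 12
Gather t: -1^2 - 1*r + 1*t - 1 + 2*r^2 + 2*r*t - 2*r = 2*r^2 - 3*r + t*(2*r + 1) - 2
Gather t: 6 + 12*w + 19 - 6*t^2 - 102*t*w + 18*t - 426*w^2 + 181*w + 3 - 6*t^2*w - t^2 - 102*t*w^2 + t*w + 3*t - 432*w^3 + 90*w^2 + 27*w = t^2*(-6*w - 7) + t*(-102*w^2 - 101*w + 21) - 432*w^3 - 336*w^2 + 220*w + 28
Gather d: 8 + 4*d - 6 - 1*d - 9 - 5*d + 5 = -2*d - 2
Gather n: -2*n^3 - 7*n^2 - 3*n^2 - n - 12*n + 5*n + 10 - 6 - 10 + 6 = -2*n^3 - 10*n^2 - 8*n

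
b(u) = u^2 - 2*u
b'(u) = 2*u - 2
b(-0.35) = 0.82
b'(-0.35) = -2.70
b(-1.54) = 5.45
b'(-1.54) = -5.08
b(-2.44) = 10.83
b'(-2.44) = -6.88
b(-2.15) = 8.92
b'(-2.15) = -6.30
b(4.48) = 11.11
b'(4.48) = 6.96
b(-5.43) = 40.34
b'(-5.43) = -12.86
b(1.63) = -0.60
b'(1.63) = 1.26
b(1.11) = -0.99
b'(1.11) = 0.22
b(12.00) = 120.00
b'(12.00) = 22.00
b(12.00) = 120.00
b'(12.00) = 22.00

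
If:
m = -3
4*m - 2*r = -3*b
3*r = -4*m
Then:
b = 20/3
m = -3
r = 4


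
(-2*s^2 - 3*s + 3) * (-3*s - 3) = 6*s^3 + 15*s^2 - 9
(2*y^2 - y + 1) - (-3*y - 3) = 2*y^2 + 2*y + 4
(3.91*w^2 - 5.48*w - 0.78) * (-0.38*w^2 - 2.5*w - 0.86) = -1.4858*w^4 - 7.6926*w^3 + 10.6338*w^2 + 6.6628*w + 0.6708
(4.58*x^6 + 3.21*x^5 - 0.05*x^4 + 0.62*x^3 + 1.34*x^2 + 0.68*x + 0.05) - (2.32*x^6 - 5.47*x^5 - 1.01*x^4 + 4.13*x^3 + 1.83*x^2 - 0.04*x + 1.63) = 2.26*x^6 + 8.68*x^5 + 0.96*x^4 - 3.51*x^3 - 0.49*x^2 + 0.72*x - 1.58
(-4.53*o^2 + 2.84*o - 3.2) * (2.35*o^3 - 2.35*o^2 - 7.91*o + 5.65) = -10.6455*o^5 + 17.3195*o^4 + 21.6383*o^3 - 40.5389*o^2 + 41.358*o - 18.08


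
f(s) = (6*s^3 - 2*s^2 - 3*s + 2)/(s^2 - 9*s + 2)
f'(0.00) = 3.00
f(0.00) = 1.00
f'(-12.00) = 4.95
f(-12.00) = -41.80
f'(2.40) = -5.13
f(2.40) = -4.78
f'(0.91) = -1.01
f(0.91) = -0.40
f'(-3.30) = 2.90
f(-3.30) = -5.29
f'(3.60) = -10.93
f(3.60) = -14.06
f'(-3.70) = 3.10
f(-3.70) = -6.50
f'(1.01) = -1.28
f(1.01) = -0.51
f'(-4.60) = 3.47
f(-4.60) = -9.46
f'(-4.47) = 3.42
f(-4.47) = -9.01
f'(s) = (9 - 2*s)*(6*s^3 - 2*s^2 - 3*s + 2)/(s^2 - 9*s + 2)^2 + (18*s^2 - 4*s - 3)/(s^2 - 9*s + 2) = 3*(2*s^4 - 36*s^3 + 19*s^2 - 4*s + 4)/(s^4 - 18*s^3 + 85*s^2 - 36*s + 4)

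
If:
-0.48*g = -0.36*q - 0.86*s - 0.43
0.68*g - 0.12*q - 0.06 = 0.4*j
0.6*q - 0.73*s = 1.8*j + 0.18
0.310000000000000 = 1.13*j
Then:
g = 0.34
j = 0.27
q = 0.49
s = -0.52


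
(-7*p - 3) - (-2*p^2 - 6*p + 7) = 2*p^2 - p - 10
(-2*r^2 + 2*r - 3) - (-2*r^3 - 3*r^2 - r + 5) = 2*r^3 + r^2 + 3*r - 8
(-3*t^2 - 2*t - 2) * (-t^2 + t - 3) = 3*t^4 - t^3 + 9*t^2 + 4*t + 6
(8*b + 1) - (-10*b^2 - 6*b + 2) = 10*b^2 + 14*b - 1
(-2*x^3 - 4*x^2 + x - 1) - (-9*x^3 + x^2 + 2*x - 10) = 7*x^3 - 5*x^2 - x + 9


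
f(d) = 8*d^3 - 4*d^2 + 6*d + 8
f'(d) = 24*d^2 - 8*d + 6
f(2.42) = 112.47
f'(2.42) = 127.19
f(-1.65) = -48.73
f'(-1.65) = 84.54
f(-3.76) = -496.37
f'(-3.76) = 375.38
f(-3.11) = -289.99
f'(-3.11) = 263.01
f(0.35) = 9.95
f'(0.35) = 6.14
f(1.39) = 30.10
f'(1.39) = 41.25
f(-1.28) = -23.01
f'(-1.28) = 55.56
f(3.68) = 374.60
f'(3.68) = 301.58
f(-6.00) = -1900.00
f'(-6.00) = 918.00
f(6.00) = 1628.00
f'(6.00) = 822.00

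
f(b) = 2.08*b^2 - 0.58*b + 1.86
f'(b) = 4.16*b - 0.58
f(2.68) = 15.24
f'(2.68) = 10.57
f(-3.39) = 27.73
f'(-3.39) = -14.68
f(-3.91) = 35.93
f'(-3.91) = -16.85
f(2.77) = 16.21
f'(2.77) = 10.94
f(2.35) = 11.98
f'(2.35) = 9.20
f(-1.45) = 7.07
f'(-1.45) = -6.61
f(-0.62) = 3.02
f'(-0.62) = -3.16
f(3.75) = 28.94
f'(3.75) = 15.02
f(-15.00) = 478.56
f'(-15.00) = -62.98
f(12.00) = 294.42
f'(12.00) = 49.34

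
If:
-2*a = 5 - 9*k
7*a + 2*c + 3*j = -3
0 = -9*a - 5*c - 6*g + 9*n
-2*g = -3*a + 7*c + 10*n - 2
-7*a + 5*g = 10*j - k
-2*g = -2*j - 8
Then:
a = -3775/3127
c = -18437/3127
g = 91442/9381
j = 53918/9381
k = 2695/9381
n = 18908/9381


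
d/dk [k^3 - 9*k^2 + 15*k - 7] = 3*k^2 - 18*k + 15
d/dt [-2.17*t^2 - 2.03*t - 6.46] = -4.34*t - 2.03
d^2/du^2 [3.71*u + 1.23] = 0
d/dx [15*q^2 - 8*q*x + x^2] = -8*q + 2*x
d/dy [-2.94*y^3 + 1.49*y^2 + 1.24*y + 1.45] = -8.82*y^2 + 2.98*y + 1.24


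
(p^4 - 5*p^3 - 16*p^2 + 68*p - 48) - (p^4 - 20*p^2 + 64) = -5*p^3 + 4*p^2 + 68*p - 112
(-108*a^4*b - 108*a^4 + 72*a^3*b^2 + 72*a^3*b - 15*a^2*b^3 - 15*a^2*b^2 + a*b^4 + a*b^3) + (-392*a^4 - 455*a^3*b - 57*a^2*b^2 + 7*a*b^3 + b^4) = -108*a^4*b - 500*a^4 + 72*a^3*b^2 - 383*a^3*b - 15*a^2*b^3 - 72*a^2*b^2 + a*b^4 + 8*a*b^3 + b^4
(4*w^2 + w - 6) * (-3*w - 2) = -12*w^3 - 11*w^2 + 16*w + 12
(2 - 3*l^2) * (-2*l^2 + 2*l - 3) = 6*l^4 - 6*l^3 + 5*l^2 + 4*l - 6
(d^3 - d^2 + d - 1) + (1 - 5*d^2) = d^3 - 6*d^2 + d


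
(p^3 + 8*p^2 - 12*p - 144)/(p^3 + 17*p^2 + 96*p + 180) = (p - 4)/(p + 5)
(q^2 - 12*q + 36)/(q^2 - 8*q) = (q^2 - 12*q + 36)/(q*(q - 8))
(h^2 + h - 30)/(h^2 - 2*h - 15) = (h + 6)/(h + 3)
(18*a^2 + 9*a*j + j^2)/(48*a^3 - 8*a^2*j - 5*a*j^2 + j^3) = (6*a + j)/(16*a^2 - 8*a*j + j^2)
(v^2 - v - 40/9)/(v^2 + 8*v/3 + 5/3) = (v - 8/3)/(v + 1)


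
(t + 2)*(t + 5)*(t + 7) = t^3 + 14*t^2 + 59*t + 70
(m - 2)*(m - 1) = m^2 - 3*m + 2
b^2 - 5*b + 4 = (b - 4)*(b - 1)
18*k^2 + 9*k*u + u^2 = (3*k + u)*(6*k + u)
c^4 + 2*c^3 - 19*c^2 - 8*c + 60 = (c - 3)*(c - 2)*(c + 2)*(c + 5)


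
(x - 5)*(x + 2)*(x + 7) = x^3 + 4*x^2 - 31*x - 70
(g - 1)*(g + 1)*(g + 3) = g^3 + 3*g^2 - g - 3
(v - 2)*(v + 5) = v^2 + 3*v - 10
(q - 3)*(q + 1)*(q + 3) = q^3 + q^2 - 9*q - 9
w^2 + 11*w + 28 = (w + 4)*(w + 7)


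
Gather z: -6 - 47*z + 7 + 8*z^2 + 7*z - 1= 8*z^2 - 40*z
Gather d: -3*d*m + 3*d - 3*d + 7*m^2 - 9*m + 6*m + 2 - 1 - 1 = -3*d*m + 7*m^2 - 3*m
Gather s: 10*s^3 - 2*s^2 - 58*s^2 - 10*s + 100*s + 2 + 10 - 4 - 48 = 10*s^3 - 60*s^2 + 90*s - 40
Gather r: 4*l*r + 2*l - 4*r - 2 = 2*l + r*(4*l - 4) - 2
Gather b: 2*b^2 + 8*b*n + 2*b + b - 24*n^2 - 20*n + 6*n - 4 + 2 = 2*b^2 + b*(8*n + 3) - 24*n^2 - 14*n - 2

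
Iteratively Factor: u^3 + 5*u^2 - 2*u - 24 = (u + 4)*(u^2 + u - 6) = (u - 2)*(u + 4)*(u + 3)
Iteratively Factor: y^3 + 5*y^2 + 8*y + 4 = (y + 2)*(y^2 + 3*y + 2) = (y + 2)^2*(y + 1)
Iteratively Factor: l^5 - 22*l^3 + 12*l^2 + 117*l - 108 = (l - 3)*(l^4 + 3*l^3 - 13*l^2 - 27*l + 36) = (l - 3)^2*(l^3 + 6*l^2 + 5*l - 12) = (l - 3)^2*(l - 1)*(l^2 + 7*l + 12) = (l - 3)^2*(l - 1)*(l + 4)*(l + 3)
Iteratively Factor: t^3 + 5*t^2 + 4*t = (t)*(t^2 + 5*t + 4) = t*(t + 4)*(t + 1)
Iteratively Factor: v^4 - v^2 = (v + 1)*(v^3 - v^2) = (v - 1)*(v + 1)*(v^2) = v*(v - 1)*(v + 1)*(v)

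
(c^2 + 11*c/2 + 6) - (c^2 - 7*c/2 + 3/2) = 9*c + 9/2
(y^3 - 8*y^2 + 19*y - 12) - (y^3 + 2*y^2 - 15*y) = -10*y^2 + 34*y - 12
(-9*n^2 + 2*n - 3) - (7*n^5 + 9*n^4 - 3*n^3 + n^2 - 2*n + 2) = -7*n^5 - 9*n^4 + 3*n^3 - 10*n^2 + 4*n - 5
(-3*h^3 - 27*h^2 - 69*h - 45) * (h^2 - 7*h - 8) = -3*h^5 - 6*h^4 + 144*h^3 + 654*h^2 + 867*h + 360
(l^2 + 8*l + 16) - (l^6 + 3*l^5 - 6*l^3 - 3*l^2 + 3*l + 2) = -l^6 - 3*l^5 + 6*l^3 + 4*l^2 + 5*l + 14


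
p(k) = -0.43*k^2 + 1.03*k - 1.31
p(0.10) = -1.21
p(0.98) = -0.71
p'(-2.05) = 2.79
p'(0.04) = 1.00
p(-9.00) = -45.41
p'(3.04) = -1.58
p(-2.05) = -5.23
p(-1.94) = -4.93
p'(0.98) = 0.19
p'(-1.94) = 2.70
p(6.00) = -10.61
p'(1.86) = -0.57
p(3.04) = -2.15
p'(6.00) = -4.13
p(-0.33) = -1.70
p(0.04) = -1.27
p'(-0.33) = 1.31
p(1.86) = -0.88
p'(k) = 1.03 - 0.86*k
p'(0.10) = 0.94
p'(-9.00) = 8.77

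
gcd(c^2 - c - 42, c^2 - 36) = c + 6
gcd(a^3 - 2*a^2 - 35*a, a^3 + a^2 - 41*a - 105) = a^2 - 2*a - 35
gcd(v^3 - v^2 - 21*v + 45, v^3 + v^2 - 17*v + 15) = v^2 + 2*v - 15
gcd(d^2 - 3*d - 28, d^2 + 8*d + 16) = d + 4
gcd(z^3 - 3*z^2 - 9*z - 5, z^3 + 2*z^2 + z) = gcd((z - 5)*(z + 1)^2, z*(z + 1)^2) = z^2 + 2*z + 1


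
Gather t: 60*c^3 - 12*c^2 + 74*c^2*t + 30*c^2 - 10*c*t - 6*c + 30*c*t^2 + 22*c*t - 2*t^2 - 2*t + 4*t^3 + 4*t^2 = 60*c^3 + 18*c^2 - 6*c + 4*t^3 + t^2*(30*c + 2) + t*(74*c^2 + 12*c - 2)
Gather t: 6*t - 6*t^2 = -6*t^2 + 6*t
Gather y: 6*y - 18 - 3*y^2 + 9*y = -3*y^2 + 15*y - 18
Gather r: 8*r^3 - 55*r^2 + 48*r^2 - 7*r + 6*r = 8*r^3 - 7*r^2 - r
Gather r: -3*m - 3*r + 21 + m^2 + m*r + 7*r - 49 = m^2 - 3*m + r*(m + 4) - 28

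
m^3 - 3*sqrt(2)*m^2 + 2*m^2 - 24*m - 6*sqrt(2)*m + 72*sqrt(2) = (m - 4)*(m + 6)*(m - 3*sqrt(2))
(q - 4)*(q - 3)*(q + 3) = q^3 - 4*q^2 - 9*q + 36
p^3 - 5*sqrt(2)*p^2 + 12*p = p*(p - 3*sqrt(2))*(p - 2*sqrt(2))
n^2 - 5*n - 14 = (n - 7)*(n + 2)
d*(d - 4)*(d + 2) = d^3 - 2*d^2 - 8*d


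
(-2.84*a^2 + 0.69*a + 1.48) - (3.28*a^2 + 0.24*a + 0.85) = -6.12*a^2 + 0.45*a + 0.63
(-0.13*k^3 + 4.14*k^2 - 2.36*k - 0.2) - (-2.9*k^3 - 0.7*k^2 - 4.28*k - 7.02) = 2.77*k^3 + 4.84*k^2 + 1.92*k + 6.82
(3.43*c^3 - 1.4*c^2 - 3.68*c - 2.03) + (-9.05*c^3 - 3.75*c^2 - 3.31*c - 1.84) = -5.62*c^3 - 5.15*c^2 - 6.99*c - 3.87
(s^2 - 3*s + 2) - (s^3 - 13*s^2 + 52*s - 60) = -s^3 + 14*s^2 - 55*s + 62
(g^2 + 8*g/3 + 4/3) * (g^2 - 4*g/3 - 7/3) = g^4 + 4*g^3/3 - 41*g^2/9 - 8*g - 28/9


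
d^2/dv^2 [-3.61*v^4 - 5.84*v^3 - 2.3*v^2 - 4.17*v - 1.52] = -43.32*v^2 - 35.04*v - 4.6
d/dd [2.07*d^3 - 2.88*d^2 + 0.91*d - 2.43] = 6.21*d^2 - 5.76*d + 0.91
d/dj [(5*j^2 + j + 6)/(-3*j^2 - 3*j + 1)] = (-12*j^2 + 46*j + 19)/(9*j^4 + 18*j^3 + 3*j^2 - 6*j + 1)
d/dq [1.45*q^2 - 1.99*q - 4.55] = 2.9*q - 1.99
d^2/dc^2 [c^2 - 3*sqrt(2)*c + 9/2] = 2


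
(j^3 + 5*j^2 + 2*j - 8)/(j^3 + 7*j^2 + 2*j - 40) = (j^2 + j - 2)/(j^2 + 3*j - 10)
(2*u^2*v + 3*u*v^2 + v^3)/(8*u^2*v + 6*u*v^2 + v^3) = (u + v)/(4*u + v)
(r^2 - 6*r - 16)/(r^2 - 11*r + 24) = (r + 2)/(r - 3)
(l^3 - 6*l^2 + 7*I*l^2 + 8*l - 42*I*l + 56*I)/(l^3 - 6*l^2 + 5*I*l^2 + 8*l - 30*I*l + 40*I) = (l + 7*I)/(l + 5*I)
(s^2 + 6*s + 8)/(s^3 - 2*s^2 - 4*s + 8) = (s + 4)/(s^2 - 4*s + 4)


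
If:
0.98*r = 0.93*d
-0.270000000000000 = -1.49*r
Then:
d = 0.19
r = 0.18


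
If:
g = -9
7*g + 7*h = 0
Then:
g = -9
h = 9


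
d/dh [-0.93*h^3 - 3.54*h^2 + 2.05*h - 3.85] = -2.79*h^2 - 7.08*h + 2.05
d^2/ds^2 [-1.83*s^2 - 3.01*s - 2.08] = -3.66000000000000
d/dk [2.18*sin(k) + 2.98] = 2.18*cos(k)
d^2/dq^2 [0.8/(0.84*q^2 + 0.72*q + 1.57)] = (-1.12896*q^2 - 0.96768*q + 0.8*(1.68*q + 0.72)*(3.36*q + 1.44) - 2.11008)/(0.84*q^2 + 0.72*q + 1.57)^3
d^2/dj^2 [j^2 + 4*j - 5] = 2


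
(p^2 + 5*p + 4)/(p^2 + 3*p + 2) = (p + 4)/(p + 2)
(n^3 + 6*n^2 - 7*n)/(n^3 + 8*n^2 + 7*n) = (n - 1)/(n + 1)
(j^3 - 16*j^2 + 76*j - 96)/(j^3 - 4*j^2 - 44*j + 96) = (j - 6)/(j + 6)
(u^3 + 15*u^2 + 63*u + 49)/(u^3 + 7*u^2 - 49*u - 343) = (u + 1)/(u - 7)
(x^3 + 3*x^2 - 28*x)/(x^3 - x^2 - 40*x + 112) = x/(x - 4)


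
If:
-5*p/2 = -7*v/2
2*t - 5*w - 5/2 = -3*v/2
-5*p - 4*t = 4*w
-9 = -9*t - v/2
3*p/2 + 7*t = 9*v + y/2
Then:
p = -1134/1775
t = 364/355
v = -162/355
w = -161/710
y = 36658/1775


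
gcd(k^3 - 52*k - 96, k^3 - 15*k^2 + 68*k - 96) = k - 8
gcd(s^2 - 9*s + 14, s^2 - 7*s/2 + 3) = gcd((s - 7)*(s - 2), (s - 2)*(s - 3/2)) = s - 2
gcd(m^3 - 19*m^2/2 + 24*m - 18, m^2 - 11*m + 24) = 1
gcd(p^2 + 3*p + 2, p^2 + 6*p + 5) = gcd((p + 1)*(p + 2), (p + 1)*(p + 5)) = p + 1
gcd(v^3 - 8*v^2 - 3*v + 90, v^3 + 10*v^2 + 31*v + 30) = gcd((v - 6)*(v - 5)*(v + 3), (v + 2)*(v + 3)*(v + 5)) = v + 3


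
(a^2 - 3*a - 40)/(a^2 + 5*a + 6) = (a^2 - 3*a - 40)/(a^2 + 5*a + 6)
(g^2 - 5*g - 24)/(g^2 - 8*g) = (g + 3)/g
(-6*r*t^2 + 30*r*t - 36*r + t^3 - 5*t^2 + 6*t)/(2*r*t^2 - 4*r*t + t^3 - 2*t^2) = (-6*r*t + 18*r + t^2 - 3*t)/(t*(2*r + t))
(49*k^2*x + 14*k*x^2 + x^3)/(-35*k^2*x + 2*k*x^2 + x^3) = (7*k + x)/(-5*k + x)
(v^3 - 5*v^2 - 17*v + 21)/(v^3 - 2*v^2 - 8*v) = (-v^3 + 5*v^2 + 17*v - 21)/(v*(-v^2 + 2*v + 8))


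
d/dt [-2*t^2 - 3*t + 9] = -4*t - 3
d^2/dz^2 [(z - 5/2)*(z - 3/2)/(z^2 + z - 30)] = 5*(-4*z^3 + 81*z^2 - 279*z + 717)/(2*(z^6 + 3*z^5 - 87*z^4 - 179*z^3 + 2610*z^2 + 2700*z - 27000))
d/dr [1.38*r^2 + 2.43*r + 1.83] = 2.76*r + 2.43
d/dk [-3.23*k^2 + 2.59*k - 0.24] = 2.59 - 6.46*k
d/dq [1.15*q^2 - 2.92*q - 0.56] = 2.3*q - 2.92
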